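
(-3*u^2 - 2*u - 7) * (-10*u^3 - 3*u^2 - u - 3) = 30*u^5 + 29*u^4 + 79*u^3 + 32*u^2 + 13*u + 21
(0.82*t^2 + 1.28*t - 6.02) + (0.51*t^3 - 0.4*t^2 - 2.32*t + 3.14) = 0.51*t^3 + 0.42*t^2 - 1.04*t - 2.88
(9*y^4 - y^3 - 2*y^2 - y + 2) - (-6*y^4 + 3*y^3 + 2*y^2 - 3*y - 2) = 15*y^4 - 4*y^3 - 4*y^2 + 2*y + 4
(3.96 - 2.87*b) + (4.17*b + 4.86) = 1.3*b + 8.82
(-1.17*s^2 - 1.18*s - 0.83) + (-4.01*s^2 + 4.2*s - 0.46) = -5.18*s^2 + 3.02*s - 1.29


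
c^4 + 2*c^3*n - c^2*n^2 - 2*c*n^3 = c*(c - n)*(c + n)*(c + 2*n)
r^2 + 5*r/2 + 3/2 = (r + 1)*(r + 3/2)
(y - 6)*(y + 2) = y^2 - 4*y - 12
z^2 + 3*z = z*(z + 3)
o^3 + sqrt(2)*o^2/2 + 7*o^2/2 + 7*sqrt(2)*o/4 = o*(o + 7/2)*(o + sqrt(2)/2)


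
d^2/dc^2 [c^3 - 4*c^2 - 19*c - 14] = 6*c - 8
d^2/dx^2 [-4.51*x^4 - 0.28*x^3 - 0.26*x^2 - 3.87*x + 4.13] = -54.12*x^2 - 1.68*x - 0.52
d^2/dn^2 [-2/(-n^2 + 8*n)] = 4*(-n*(n - 8) + 4*(n - 4)^2)/(n^3*(n - 8)^3)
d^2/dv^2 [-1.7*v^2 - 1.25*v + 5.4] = -3.40000000000000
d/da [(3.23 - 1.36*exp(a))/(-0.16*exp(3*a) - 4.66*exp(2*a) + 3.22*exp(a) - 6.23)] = (-0.4352*exp(3*a) - 4.7872*exp(2*a) + 30.1036*exp(a) - 1.9278)*exp(a)/(0.0256*exp(6*a) + 1.4912*exp(5*a) + 20.6852*exp(4*a) - 28.0168*exp(3*a) + 68.432*exp(2*a) - 40.1212*exp(a) + 38.8129)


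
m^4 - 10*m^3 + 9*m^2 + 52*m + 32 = (m - 8)*(m - 4)*(m + 1)^2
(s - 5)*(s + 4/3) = s^2 - 11*s/3 - 20/3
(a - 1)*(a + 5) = a^2 + 4*a - 5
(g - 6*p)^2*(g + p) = g^3 - 11*g^2*p + 24*g*p^2 + 36*p^3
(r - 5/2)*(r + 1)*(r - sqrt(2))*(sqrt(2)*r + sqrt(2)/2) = sqrt(2)*r^4 - 2*r^3 - sqrt(2)*r^3 - 13*sqrt(2)*r^2/4 + 2*r^2 - 5*sqrt(2)*r/4 + 13*r/2 + 5/2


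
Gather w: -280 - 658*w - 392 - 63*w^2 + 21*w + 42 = -63*w^2 - 637*w - 630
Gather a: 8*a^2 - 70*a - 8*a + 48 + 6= 8*a^2 - 78*a + 54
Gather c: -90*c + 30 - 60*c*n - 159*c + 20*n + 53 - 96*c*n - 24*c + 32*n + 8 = c*(-156*n - 273) + 52*n + 91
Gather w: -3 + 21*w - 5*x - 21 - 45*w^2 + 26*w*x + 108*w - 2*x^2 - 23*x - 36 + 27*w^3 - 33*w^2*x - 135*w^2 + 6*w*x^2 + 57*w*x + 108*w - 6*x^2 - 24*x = 27*w^3 + w^2*(-33*x - 180) + w*(6*x^2 + 83*x + 237) - 8*x^2 - 52*x - 60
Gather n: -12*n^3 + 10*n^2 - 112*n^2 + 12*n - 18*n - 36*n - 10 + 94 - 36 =-12*n^3 - 102*n^2 - 42*n + 48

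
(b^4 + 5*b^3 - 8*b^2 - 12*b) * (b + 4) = b^5 + 9*b^4 + 12*b^3 - 44*b^2 - 48*b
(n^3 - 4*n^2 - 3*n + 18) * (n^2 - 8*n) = n^5 - 12*n^4 + 29*n^3 + 42*n^2 - 144*n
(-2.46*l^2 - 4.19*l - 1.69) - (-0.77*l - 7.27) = -2.46*l^2 - 3.42*l + 5.58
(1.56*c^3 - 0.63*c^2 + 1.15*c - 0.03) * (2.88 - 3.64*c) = -5.6784*c^4 + 6.786*c^3 - 6.0004*c^2 + 3.4212*c - 0.0864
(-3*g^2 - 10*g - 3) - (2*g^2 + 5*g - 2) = -5*g^2 - 15*g - 1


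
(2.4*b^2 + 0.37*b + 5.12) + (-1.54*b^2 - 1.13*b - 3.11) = 0.86*b^2 - 0.76*b + 2.01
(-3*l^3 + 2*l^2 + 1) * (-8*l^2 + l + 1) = 24*l^5 - 19*l^4 - l^3 - 6*l^2 + l + 1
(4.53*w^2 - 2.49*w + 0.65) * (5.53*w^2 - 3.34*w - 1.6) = 25.0509*w^4 - 28.8999*w^3 + 4.6631*w^2 + 1.813*w - 1.04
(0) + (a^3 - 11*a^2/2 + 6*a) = a^3 - 11*a^2/2 + 6*a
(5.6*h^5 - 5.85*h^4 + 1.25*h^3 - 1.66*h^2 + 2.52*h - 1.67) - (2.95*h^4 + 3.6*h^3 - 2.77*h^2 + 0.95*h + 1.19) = 5.6*h^5 - 8.8*h^4 - 2.35*h^3 + 1.11*h^2 + 1.57*h - 2.86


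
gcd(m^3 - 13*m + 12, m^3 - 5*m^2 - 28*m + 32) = m^2 + 3*m - 4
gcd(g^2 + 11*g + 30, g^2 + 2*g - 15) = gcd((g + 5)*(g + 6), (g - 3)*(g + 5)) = g + 5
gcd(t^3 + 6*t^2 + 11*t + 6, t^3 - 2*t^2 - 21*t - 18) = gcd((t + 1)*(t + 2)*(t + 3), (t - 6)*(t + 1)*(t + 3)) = t^2 + 4*t + 3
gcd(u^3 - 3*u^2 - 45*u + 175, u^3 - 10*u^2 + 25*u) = u^2 - 10*u + 25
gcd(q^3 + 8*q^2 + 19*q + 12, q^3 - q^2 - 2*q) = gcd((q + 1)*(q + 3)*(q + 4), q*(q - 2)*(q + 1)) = q + 1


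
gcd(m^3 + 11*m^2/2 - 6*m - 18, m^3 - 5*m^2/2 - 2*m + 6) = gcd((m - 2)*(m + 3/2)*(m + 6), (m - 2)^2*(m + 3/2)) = m^2 - m/2 - 3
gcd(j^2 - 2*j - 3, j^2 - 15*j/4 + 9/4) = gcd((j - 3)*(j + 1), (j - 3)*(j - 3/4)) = j - 3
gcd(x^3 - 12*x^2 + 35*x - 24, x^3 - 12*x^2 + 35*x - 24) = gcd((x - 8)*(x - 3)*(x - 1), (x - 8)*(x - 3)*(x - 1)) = x^3 - 12*x^2 + 35*x - 24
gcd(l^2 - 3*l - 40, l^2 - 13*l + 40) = l - 8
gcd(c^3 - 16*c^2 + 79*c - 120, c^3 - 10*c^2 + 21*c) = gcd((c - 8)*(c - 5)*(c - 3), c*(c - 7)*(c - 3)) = c - 3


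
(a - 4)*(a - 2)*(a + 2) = a^3 - 4*a^2 - 4*a + 16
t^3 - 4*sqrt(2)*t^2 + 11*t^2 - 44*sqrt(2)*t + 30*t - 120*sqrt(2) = (t + 5)*(t + 6)*(t - 4*sqrt(2))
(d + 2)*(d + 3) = d^2 + 5*d + 6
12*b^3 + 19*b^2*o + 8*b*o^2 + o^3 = (b + o)*(3*b + o)*(4*b + o)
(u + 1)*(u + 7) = u^2 + 8*u + 7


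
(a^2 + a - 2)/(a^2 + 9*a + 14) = (a - 1)/(a + 7)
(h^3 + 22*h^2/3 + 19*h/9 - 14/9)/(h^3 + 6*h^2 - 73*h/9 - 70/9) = (3*h - 1)/(3*h - 5)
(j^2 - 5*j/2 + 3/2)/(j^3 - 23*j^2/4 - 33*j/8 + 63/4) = 4*(j - 1)/(4*j^2 - 17*j - 42)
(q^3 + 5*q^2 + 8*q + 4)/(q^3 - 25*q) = (q^3 + 5*q^2 + 8*q + 4)/(q*(q^2 - 25))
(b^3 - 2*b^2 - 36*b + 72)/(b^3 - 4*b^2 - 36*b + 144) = (b - 2)/(b - 4)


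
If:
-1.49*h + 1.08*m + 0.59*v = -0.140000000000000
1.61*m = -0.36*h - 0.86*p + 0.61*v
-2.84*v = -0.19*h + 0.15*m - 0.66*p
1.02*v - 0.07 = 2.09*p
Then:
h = 0.09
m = -0.00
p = -0.03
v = -0.00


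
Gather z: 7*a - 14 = 7*a - 14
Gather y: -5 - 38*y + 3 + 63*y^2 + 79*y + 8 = 63*y^2 + 41*y + 6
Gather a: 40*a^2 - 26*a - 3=40*a^2 - 26*a - 3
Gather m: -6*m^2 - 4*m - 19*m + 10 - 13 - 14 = -6*m^2 - 23*m - 17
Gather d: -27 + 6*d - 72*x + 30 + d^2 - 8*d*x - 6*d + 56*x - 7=d^2 - 8*d*x - 16*x - 4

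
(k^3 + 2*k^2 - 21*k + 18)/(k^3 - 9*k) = (k^2 + 5*k - 6)/(k*(k + 3))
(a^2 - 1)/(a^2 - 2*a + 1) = (a + 1)/(a - 1)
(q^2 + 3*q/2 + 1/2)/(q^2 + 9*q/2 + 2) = (q + 1)/(q + 4)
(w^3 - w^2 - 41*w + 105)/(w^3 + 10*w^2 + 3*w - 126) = (w - 5)/(w + 6)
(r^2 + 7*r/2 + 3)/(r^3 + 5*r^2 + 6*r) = (r + 3/2)/(r*(r + 3))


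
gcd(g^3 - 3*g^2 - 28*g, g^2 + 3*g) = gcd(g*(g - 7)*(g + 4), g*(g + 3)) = g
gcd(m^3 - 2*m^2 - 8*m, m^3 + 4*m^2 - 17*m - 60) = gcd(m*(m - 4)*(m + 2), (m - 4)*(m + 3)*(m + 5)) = m - 4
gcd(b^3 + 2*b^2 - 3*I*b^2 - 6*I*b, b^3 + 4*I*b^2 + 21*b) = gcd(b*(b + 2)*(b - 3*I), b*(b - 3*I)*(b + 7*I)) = b^2 - 3*I*b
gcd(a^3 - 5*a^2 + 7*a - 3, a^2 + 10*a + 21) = 1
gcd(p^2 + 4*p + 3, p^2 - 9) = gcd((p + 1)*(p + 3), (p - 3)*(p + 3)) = p + 3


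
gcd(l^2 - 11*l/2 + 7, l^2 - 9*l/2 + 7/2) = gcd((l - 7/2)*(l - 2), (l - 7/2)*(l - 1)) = l - 7/2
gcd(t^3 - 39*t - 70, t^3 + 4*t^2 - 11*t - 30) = t^2 + 7*t + 10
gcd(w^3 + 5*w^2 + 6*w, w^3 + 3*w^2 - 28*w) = w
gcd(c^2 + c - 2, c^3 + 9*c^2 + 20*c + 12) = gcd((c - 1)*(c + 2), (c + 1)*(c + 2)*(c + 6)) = c + 2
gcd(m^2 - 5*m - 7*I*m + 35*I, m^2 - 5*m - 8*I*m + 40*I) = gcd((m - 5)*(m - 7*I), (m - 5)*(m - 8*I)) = m - 5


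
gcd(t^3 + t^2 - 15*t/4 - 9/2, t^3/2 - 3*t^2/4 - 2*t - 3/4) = 1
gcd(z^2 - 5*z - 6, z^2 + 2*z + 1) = z + 1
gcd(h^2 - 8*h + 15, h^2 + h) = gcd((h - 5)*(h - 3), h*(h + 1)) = 1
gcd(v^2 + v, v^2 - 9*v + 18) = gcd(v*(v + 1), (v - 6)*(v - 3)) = 1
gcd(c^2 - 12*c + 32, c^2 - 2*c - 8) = c - 4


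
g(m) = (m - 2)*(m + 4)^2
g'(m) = (m - 2)*(2*m + 8) + (m + 4)^2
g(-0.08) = -31.96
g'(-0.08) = -0.94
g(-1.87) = -17.56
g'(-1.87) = -11.95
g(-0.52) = -30.52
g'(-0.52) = -5.43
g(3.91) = 119.51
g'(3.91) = 92.78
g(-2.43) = -10.92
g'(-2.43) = -11.45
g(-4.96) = -6.41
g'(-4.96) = 14.28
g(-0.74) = -29.12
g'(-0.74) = -7.24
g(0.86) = -26.93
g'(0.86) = 12.54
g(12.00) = 2560.00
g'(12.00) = 576.00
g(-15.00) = -2057.00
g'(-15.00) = 495.00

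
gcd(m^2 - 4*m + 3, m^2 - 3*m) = m - 3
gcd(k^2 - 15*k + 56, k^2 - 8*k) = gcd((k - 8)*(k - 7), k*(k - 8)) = k - 8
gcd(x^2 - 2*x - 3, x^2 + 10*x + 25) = 1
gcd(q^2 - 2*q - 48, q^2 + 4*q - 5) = 1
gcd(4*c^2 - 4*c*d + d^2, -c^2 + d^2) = 1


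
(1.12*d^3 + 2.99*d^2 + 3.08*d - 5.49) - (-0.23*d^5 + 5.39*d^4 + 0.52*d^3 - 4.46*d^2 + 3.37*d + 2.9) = 0.23*d^5 - 5.39*d^4 + 0.6*d^3 + 7.45*d^2 - 0.29*d - 8.39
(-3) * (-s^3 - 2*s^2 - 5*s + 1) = 3*s^3 + 6*s^2 + 15*s - 3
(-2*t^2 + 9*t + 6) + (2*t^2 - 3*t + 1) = 6*t + 7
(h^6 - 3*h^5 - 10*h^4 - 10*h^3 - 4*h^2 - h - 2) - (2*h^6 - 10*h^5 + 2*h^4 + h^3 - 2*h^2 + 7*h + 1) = -h^6 + 7*h^5 - 12*h^4 - 11*h^3 - 2*h^2 - 8*h - 3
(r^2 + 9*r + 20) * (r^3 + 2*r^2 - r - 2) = r^5 + 11*r^4 + 37*r^3 + 29*r^2 - 38*r - 40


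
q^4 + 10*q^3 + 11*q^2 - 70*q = q*(q - 2)*(q + 5)*(q + 7)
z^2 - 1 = (z - 1)*(z + 1)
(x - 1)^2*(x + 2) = x^3 - 3*x + 2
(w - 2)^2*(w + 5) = w^3 + w^2 - 16*w + 20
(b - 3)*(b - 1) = b^2 - 4*b + 3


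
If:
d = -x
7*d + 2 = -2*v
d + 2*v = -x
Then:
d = -2/7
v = 0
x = 2/7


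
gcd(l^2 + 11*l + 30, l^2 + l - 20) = l + 5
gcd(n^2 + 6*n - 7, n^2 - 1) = n - 1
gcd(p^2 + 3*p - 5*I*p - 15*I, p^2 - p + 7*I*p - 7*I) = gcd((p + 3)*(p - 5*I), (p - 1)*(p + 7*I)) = 1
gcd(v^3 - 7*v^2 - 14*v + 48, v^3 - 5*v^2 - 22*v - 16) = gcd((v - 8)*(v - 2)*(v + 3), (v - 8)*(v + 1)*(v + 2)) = v - 8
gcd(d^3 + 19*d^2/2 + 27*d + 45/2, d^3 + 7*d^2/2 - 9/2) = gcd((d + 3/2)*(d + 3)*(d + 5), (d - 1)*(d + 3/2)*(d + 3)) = d^2 + 9*d/2 + 9/2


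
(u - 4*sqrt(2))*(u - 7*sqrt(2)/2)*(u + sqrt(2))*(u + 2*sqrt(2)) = u^4 - 9*sqrt(2)*u^3/2 - 13*u^2 + 54*sqrt(2)*u + 112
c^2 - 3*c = c*(c - 3)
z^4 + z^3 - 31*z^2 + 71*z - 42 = (z - 3)*(z - 2)*(z - 1)*(z + 7)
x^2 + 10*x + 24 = (x + 4)*(x + 6)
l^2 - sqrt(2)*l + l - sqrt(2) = (l + 1)*(l - sqrt(2))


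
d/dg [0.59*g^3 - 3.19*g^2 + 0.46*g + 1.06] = 1.77*g^2 - 6.38*g + 0.46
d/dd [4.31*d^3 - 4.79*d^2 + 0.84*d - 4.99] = 12.93*d^2 - 9.58*d + 0.84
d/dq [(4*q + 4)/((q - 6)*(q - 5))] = 4*(-q^2 - 2*q + 41)/(q^4 - 22*q^3 + 181*q^2 - 660*q + 900)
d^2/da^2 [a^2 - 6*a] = 2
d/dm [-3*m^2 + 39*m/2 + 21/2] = 39/2 - 6*m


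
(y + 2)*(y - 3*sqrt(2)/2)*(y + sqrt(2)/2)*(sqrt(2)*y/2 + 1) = sqrt(2)*y^4/2 + sqrt(2)*y^3 - 7*sqrt(2)*y^2/4 - 7*sqrt(2)*y/2 - 3*y/2 - 3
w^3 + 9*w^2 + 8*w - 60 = (w - 2)*(w + 5)*(w + 6)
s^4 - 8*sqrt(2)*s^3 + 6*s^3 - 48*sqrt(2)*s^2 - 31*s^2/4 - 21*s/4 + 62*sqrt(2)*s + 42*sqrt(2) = (s - 3/2)*(s + 1/2)*(s + 7)*(s - 8*sqrt(2))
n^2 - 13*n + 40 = (n - 8)*(n - 5)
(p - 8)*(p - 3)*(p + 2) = p^3 - 9*p^2 + 2*p + 48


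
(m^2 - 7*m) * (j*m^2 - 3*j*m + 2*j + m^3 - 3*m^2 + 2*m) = j*m^4 - 10*j*m^3 + 23*j*m^2 - 14*j*m + m^5 - 10*m^4 + 23*m^3 - 14*m^2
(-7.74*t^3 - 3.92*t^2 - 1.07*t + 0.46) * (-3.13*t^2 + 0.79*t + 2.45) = 24.2262*t^5 + 6.155*t^4 - 18.7107*t^3 - 11.8891*t^2 - 2.2581*t + 1.127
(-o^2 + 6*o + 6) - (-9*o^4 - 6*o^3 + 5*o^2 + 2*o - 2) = 9*o^4 + 6*o^3 - 6*o^2 + 4*o + 8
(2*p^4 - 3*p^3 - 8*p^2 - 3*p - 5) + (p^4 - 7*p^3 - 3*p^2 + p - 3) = 3*p^4 - 10*p^3 - 11*p^2 - 2*p - 8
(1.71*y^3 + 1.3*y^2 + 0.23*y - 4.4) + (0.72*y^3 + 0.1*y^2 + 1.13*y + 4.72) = 2.43*y^3 + 1.4*y^2 + 1.36*y + 0.319999999999999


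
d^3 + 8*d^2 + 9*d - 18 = (d - 1)*(d + 3)*(d + 6)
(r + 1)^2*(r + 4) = r^3 + 6*r^2 + 9*r + 4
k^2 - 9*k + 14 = (k - 7)*(k - 2)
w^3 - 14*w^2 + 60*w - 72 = (w - 6)^2*(w - 2)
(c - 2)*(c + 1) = c^2 - c - 2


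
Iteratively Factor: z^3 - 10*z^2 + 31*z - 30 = (z - 3)*(z^2 - 7*z + 10) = (z - 5)*(z - 3)*(z - 2)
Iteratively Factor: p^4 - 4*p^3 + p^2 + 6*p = (p + 1)*(p^3 - 5*p^2 + 6*p) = (p - 2)*(p + 1)*(p^2 - 3*p) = (p - 3)*(p - 2)*(p + 1)*(p)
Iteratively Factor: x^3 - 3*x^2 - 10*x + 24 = (x - 2)*(x^2 - x - 12) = (x - 4)*(x - 2)*(x + 3)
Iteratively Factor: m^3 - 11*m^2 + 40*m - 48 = (m - 3)*(m^2 - 8*m + 16) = (m - 4)*(m - 3)*(m - 4)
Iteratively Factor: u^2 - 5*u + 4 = (u - 4)*(u - 1)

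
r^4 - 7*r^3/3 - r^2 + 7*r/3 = r*(r - 7/3)*(r - 1)*(r + 1)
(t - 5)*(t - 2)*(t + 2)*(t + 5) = t^4 - 29*t^2 + 100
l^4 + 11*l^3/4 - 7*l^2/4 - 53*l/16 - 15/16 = (l - 5/4)*(l + 1/2)^2*(l + 3)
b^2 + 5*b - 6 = (b - 1)*(b + 6)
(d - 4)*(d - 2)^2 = d^3 - 8*d^2 + 20*d - 16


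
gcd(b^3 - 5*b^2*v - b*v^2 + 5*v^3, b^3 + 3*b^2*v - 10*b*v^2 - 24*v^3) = 1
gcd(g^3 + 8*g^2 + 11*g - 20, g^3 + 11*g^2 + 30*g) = g + 5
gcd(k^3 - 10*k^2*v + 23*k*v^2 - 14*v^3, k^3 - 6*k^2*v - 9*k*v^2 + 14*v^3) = k^2 - 8*k*v + 7*v^2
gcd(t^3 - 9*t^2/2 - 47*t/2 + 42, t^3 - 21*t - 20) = t + 4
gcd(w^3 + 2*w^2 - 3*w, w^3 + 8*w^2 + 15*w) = w^2 + 3*w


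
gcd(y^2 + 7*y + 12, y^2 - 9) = y + 3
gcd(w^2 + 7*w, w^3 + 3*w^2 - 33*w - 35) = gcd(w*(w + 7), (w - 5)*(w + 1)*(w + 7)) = w + 7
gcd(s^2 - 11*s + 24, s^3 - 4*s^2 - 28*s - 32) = s - 8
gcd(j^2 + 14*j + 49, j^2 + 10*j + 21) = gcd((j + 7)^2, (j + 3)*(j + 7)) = j + 7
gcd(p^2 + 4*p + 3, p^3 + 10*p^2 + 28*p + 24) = 1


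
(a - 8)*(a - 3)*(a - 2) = a^3 - 13*a^2 + 46*a - 48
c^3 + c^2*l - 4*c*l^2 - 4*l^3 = (c - 2*l)*(c + l)*(c + 2*l)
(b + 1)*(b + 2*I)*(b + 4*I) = b^3 + b^2 + 6*I*b^2 - 8*b + 6*I*b - 8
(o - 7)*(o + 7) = o^2 - 49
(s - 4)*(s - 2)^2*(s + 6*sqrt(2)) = s^4 - 8*s^3 + 6*sqrt(2)*s^3 - 48*sqrt(2)*s^2 + 20*s^2 - 16*s + 120*sqrt(2)*s - 96*sqrt(2)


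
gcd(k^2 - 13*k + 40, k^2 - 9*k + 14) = 1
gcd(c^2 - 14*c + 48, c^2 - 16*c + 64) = c - 8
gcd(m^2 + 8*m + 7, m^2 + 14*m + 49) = m + 7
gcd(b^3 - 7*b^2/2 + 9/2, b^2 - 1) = b + 1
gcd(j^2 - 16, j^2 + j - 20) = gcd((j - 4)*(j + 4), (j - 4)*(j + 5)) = j - 4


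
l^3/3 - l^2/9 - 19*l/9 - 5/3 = (l/3 + 1/3)*(l - 3)*(l + 5/3)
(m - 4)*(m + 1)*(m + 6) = m^3 + 3*m^2 - 22*m - 24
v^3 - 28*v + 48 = (v - 4)*(v - 2)*(v + 6)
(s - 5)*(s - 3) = s^2 - 8*s + 15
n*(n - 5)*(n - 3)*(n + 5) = n^4 - 3*n^3 - 25*n^2 + 75*n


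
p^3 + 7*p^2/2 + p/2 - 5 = (p - 1)*(p + 2)*(p + 5/2)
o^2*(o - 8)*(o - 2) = o^4 - 10*o^3 + 16*o^2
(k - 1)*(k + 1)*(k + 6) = k^3 + 6*k^2 - k - 6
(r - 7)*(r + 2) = r^2 - 5*r - 14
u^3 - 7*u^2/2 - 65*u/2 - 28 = (u - 8)*(u + 1)*(u + 7/2)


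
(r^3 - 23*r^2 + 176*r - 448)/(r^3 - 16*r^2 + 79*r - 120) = (r^2 - 15*r + 56)/(r^2 - 8*r + 15)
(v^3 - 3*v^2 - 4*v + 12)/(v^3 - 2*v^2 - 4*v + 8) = (v - 3)/(v - 2)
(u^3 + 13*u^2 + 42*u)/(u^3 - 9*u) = (u^2 + 13*u + 42)/(u^2 - 9)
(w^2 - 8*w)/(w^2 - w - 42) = w*(8 - w)/(-w^2 + w + 42)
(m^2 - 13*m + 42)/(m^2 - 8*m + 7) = (m - 6)/(m - 1)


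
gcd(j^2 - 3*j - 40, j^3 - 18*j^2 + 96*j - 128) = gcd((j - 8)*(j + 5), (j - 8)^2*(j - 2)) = j - 8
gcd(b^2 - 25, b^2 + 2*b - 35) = b - 5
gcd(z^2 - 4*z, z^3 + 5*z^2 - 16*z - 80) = z - 4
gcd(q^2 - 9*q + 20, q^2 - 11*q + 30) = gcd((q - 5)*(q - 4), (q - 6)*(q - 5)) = q - 5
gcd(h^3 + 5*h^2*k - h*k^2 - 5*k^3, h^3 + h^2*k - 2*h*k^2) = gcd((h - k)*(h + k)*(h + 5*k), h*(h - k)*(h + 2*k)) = h - k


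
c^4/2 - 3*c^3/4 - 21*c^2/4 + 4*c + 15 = (c/2 + 1)*(c - 3)*(c - 5/2)*(c + 2)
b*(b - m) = b^2 - b*m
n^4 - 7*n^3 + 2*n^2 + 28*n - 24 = (n - 6)*(n - 2)*(n - 1)*(n + 2)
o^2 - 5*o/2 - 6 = (o - 4)*(o + 3/2)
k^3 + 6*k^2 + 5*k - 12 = (k - 1)*(k + 3)*(k + 4)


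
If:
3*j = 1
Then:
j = 1/3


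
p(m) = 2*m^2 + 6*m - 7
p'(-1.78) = -1.12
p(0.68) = -2.00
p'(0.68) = 8.72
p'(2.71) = 16.84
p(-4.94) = 12.17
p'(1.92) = 13.68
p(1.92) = 11.89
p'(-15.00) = -54.00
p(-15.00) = 353.00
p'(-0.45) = 4.20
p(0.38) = -4.43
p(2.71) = 23.95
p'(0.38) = 7.52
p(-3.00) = -7.00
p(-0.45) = -9.30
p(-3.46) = -3.82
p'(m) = 4*m + 6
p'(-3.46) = -7.84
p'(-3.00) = -6.00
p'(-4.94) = -13.76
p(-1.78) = -11.34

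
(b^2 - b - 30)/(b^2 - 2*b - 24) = (b + 5)/(b + 4)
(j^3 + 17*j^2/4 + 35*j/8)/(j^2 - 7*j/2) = (8*j^2 + 34*j + 35)/(4*(2*j - 7))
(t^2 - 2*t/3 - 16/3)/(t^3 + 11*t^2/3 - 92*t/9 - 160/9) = 3*(t + 2)/(3*t^2 + 19*t + 20)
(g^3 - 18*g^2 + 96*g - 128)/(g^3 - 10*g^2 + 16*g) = (g - 8)/g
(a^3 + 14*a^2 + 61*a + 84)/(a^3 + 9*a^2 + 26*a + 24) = (a + 7)/(a + 2)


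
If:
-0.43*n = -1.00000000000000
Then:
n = 2.33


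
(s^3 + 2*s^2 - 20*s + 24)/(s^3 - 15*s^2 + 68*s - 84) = (s^2 + 4*s - 12)/(s^2 - 13*s + 42)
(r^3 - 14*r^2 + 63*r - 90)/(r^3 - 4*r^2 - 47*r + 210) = (r - 3)/(r + 7)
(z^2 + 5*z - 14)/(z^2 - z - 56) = (z - 2)/(z - 8)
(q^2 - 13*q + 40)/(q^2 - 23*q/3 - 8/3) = 3*(q - 5)/(3*q + 1)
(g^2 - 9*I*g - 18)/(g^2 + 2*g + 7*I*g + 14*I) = (g^2 - 9*I*g - 18)/(g^2 + g*(2 + 7*I) + 14*I)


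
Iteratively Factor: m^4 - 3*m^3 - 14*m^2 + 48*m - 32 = (m + 4)*(m^3 - 7*m^2 + 14*m - 8) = (m - 2)*(m + 4)*(m^2 - 5*m + 4) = (m - 2)*(m - 1)*(m + 4)*(m - 4)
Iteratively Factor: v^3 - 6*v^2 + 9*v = (v)*(v^2 - 6*v + 9) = v*(v - 3)*(v - 3)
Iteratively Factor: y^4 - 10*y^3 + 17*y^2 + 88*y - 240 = (y - 5)*(y^3 - 5*y^2 - 8*y + 48) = (y - 5)*(y - 4)*(y^2 - y - 12) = (y - 5)*(y - 4)*(y + 3)*(y - 4)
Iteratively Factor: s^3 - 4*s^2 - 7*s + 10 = (s - 1)*(s^2 - 3*s - 10) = (s - 5)*(s - 1)*(s + 2)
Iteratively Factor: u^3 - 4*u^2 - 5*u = (u)*(u^2 - 4*u - 5) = u*(u + 1)*(u - 5)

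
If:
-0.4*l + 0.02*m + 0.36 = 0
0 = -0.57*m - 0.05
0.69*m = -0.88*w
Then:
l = 0.90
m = -0.09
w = 0.07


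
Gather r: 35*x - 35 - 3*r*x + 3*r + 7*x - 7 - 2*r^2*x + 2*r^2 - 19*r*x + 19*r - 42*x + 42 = r^2*(2 - 2*x) + r*(22 - 22*x)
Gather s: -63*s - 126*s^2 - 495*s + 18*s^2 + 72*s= -108*s^2 - 486*s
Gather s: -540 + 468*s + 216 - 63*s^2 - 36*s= -63*s^2 + 432*s - 324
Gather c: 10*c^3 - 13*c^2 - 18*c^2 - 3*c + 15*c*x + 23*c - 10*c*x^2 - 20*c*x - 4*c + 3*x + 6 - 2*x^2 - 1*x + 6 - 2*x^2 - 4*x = 10*c^3 - 31*c^2 + c*(-10*x^2 - 5*x + 16) - 4*x^2 - 2*x + 12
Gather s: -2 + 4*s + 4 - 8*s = 2 - 4*s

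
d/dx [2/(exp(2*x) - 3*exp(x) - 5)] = (6 - 4*exp(x))*exp(x)/(-exp(2*x) + 3*exp(x) + 5)^2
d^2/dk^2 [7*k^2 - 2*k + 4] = 14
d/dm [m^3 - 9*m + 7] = 3*m^2 - 9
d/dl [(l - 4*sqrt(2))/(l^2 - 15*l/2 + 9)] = 2*(2*l^2 - 15*l - (l - 4*sqrt(2))*(4*l - 15) + 18)/(2*l^2 - 15*l + 18)^2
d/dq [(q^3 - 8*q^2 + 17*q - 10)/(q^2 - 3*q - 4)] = (q^4 - 6*q^3 - 5*q^2 + 84*q - 98)/(q^4 - 6*q^3 + q^2 + 24*q + 16)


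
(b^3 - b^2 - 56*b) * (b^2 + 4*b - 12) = b^5 + 3*b^4 - 72*b^3 - 212*b^2 + 672*b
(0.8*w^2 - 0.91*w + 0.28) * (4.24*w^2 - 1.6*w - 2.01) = 3.392*w^4 - 5.1384*w^3 + 1.0352*w^2 + 1.3811*w - 0.5628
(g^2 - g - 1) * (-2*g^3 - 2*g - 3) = -2*g^5 + 2*g^4 - g^2 + 5*g + 3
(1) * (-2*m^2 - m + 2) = -2*m^2 - m + 2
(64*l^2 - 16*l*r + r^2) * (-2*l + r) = -128*l^3 + 96*l^2*r - 18*l*r^2 + r^3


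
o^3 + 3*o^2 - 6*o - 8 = (o - 2)*(o + 1)*(o + 4)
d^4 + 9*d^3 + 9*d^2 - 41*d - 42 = (d - 2)*(d + 1)*(d + 3)*(d + 7)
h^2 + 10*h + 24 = (h + 4)*(h + 6)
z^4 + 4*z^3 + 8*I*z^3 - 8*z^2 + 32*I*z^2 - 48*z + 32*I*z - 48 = (z + 2)^2*(z + 2*I)*(z + 6*I)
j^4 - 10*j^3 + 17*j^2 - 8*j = j*(j - 8)*(j - 1)^2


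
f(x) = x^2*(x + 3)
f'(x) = x^2 + 2*x*(x + 3)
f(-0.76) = 1.29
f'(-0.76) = -2.83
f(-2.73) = 2.01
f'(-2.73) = 5.98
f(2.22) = 25.73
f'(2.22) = 28.11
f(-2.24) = 3.81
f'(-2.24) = 1.61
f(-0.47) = 0.56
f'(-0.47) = -2.16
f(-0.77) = 1.32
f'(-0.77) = -2.84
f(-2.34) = 3.61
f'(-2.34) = 2.39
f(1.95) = 18.82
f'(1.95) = 23.11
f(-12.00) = -1296.00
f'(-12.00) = 360.00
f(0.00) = 0.00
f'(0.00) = 0.00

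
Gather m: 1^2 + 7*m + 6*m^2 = 6*m^2 + 7*m + 1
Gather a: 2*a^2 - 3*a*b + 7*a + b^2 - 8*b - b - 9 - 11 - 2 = 2*a^2 + a*(7 - 3*b) + b^2 - 9*b - 22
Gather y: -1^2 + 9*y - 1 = 9*y - 2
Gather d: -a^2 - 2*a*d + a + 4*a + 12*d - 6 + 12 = -a^2 + 5*a + d*(12 - 2*a) + 6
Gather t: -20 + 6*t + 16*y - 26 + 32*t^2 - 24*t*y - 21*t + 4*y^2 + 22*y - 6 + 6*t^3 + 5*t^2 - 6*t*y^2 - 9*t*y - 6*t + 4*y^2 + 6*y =6*t^3 + 37*t^2 + t*(-6*y^2 - 33*y - 21) + 8*y^2 + 44*y - 52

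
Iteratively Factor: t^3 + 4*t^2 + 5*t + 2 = (t + 1)*(t^2 + 3*t + 2) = (t + 1)^2*(t + 2)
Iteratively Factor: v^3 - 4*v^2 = (v)*(v^2 - 4*v) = v*(v - 4)*(v)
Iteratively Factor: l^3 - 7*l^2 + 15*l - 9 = (l - 3)*(l^2 - 4*l + 3) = (l - 3)*(l - 1)*(l - 3)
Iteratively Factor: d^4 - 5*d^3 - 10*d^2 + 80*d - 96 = (d - 2)*(d^3 - 3*d^2 - 16*d + 48) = (d - 3)*(d - 2)*(d^2 - 16) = (d - 4)*(d - 3)*(d - 2)*(d + 4)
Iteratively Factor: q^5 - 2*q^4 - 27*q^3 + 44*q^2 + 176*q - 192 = (q - 1)*(q^4 - q^3 - 28*q^2 + 16*q + 192) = (q - 1)*(q + 4)*(q^3 - 5*q^2 - 8*q + 48) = (q - 4)*(q - 1)*(q + 4)*(q^2 - q - 12) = (q - 4)^2*(q - 1)*(q + 4)*(q + 3)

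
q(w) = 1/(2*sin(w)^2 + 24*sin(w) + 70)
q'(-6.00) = 0.00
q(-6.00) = 0.01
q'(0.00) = 0.00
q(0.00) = 0.01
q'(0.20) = -0.00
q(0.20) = 0.01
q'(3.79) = 0.01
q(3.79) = 0.02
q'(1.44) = -0.00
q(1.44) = 0.01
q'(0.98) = -0.00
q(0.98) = 0.01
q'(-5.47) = -0.00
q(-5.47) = 0.01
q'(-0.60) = -0.01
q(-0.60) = 0.02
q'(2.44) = 0.00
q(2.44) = 0.01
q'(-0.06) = -0.01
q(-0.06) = 0.01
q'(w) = (-4*sin(w)*cos(w) - 24*cos(w))/(2*sin(w)^2 + 24*sin(w) + 70)^2 = -(sin(w) + 6)*cos(w)/(sin(w)^2 + 12*sin(w) + 35)^2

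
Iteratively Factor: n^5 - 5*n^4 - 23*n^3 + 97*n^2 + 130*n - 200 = (n - 1)*(n^4 - 4*n^3 - 27*n^2 + 70*n + 200) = (n - 1)*(n + 4)*(n^3 - 8*n^2 + 5*n + 50) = (n - 5)*(n - 1)*(n + 4)*(n^2 - 3*n - 10) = (n - 5)^2*(n - 1)*(n + 4)*(n + 2)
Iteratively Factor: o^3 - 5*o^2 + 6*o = (o)*(o^2 - 5*o + 6) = o*(o - 2)*(o - 3)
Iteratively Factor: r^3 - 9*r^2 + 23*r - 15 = (r - 1)*(r^2 - 8*r + 15) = (r - 5)*(r - 1)*(r - 3)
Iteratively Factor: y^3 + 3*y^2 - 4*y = (y + 4)*(y^2 - y) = (y - 1)*(y + 4)*(y)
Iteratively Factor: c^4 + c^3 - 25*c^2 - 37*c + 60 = (c + 3)*(c^3 - 2*c^2 - 19*c + 20) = (c - 1)*(c + 3)*(c^2 - c - 20) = (c - 5)*(c - 1)*(c + 3)*(c + 4)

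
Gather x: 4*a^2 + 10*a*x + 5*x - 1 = 4*a^2 + x*(10*a + 5) - 1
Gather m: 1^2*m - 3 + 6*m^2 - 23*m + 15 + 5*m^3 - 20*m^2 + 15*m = 5*m^3 - 14*m^2 - 7*m + 12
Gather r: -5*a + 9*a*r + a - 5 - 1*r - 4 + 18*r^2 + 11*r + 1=-4*a + 18*r^2 + r*(9*a + 10) - 8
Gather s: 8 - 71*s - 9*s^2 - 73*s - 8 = -9*s^2 - 144*s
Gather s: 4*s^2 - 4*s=4*s^2 - 4*s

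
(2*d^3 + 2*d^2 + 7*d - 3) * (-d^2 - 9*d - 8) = -2*d^5 - 20*d^4 - 41*d^3 - 76*d^2 - 29*d + 24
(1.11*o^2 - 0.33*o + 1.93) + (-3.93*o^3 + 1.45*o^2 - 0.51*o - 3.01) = -3.93*o^3 + 2.56*o^2 - 0.84*o - 1.08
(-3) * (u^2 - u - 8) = -3*u^2 + 3*u + 24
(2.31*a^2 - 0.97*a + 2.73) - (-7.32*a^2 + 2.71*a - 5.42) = 9.63*a^2 - 3.68*a + 8.15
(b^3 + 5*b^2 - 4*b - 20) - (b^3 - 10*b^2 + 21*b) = 15*b^2 - 25*b - 20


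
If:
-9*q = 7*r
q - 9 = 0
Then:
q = 9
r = -81/7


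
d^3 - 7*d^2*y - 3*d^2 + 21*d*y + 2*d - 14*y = (d - 2)*(d - 1)*(d - 7*y)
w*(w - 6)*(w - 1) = w^3 - 7*w^2 + 6*w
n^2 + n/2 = n*(n + 1/2)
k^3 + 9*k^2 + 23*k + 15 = (k + 1)*(k + 3)*(k + 5)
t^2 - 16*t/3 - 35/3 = (t - 7)*(t + 5/3)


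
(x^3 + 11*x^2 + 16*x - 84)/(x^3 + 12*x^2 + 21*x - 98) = (x + 6)/(x + 7)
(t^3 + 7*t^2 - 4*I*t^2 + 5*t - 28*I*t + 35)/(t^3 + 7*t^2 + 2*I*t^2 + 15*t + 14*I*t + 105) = (t^2 - 4*I*t + 5)/(t^2 + 2*I*t + 15)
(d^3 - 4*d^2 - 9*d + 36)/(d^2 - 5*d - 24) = (d^2 - 7*d + 12)/(d - 8)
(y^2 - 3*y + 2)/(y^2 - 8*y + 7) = (y - 2)/(y - 7)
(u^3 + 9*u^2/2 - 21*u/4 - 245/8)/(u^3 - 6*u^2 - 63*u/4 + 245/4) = (u + 7/2)/(u - 7)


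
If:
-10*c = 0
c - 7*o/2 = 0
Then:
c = 0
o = 0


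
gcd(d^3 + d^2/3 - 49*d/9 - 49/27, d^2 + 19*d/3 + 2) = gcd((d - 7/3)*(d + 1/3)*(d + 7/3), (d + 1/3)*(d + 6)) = d + 1/3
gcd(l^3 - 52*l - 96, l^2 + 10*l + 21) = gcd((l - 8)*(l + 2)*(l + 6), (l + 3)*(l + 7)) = 1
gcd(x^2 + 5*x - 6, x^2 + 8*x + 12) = x + 6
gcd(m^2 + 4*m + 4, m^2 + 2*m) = m + 2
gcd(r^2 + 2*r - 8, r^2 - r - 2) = r - 2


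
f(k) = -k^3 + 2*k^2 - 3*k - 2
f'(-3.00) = -42.00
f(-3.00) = 52.00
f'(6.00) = -87.00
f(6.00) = -164.00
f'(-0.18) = -3.82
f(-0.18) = -1.39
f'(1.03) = -2.06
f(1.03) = -4.06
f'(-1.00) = -10.00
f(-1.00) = 4.00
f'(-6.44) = -153.18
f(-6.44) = 367.36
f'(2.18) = -8.54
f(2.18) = -9.40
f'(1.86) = -5.94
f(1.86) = -7.10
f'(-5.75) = -125.19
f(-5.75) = 271.48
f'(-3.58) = -55.77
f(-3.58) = 80.26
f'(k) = -3*k^2 + 4*k - 3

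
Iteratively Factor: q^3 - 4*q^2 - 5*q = (q + 1)*(q^2 - 5*q) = q*(q + 1)*(q - 5)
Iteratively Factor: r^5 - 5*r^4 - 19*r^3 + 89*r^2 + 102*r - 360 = (r - 2)*(r^4 - 3*r^3 - 25*r^2 + 39*r + 180) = (r - 5)*(r - 2)*(r^3 + 2*r^2 - 15*r - 36) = (r - 5)*(r - 4)*(r - 2)*(r^2 + 6*r + 9) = (r - 5)*(r - 4)*(r - 2)*(r + 3)*(r + 3)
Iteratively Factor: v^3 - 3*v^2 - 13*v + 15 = (v - 5)*(v^2 + 2*v - 3) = (v - 5)*(v + 3)*(v - 1)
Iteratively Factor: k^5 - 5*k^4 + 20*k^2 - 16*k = (k - 2)*(k^4 - 3*k^3 - 6*k^2 + 8*k) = (k - 2)*(k - 1)*(k^3 - 2*k^2 - 8*k) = (k - 4)*(k - 2)*(k - 1)*(k^2 + 2*k) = k*(k - 4)*(k - 2)*(k - 1)*(k + 2)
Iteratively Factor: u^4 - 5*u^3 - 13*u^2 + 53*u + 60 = (u + 1)*(u^3 - 6*u^2 - 7*u + 60) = (u - 5)*(u + 1)*(u^2 - u - 12) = (u - 5)*(u - 4)*(u + 1)*(u + 3)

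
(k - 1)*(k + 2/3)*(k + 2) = k^3 + 5*k^2/3 - 4*k/3 - 4/3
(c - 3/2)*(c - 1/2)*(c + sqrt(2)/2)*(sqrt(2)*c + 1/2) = sqrt(2)*c^4 - 2*sqrt(2)*c^3 + 3*c^3/2 - 3*c^2 + sqrt(2)*c^2 - sqrt(2)*c/2 + 9*c/8 + 3*sqrt(2)/16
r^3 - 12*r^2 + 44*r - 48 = (r - 6)*(r - 4)*(r - 2)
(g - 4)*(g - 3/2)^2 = g^3 - 7*g^2 + 57*g/4 - 9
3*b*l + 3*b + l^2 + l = (3*b + l)*(l + 1)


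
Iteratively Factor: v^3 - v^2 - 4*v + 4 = (v - 2)*(v^2 + v - 2) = (v - 2)*(v + 2)*(v - 1)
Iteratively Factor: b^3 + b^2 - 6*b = (b + 3)*(b^2 - 2*b) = b*(b + 3)*(b - 2)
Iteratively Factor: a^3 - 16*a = (a + 4)*(a^2 - 4*a) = (a - 4)*(a + 4)*(a)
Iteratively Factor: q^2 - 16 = (q - 4)*(q + 4)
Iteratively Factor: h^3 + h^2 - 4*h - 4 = (h + 2)*(h^2 - h - 2) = (h + 1)*(h + 2)*(h - 2)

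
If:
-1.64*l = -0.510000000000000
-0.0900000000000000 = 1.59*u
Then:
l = 0.31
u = -0.06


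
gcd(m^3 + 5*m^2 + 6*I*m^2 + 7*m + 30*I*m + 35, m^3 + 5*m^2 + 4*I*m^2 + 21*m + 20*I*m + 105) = m^2 + m*(5 + 7*I) + 35*I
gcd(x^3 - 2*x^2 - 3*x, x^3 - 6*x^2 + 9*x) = x^2 - 3*x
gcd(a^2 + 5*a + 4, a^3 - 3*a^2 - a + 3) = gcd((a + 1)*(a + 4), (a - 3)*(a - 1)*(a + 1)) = a + 1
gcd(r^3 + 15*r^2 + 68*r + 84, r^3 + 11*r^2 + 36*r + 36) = r^2 + 8*r + 12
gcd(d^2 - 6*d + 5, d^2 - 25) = d - 5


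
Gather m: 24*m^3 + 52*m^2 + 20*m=24*m^3 + 52*m^2 + 20*m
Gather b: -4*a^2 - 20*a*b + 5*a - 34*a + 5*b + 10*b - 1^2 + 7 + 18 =-4*a^2 - 29*a + b*(15 - 20*a) + 24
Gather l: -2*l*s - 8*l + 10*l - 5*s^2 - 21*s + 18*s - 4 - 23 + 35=l*(2 - 2*s) - 5*s^2 - 3*s + 8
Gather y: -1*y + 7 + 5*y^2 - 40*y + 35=5*y^2 - 41*y + 42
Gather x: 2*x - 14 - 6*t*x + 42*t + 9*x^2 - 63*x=42*t + 9*x^2 + x*(-6*t - 61) - 14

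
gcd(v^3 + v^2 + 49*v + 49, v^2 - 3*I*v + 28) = v - 7*I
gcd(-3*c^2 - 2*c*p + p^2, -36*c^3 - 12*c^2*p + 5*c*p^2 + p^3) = -3*c + p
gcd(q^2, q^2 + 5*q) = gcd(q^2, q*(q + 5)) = q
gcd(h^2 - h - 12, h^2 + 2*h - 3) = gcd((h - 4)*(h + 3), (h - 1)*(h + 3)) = h + 3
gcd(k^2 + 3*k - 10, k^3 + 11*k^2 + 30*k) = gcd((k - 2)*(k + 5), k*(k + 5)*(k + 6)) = k + 5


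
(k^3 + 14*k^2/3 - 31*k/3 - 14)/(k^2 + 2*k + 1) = (k^2 + 11*k/3 - 14)/(k + 1)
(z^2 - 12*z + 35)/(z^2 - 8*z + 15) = (z - 7)/(z - 3)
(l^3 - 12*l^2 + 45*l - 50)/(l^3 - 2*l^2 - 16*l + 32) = (l^2 - 10*l + 25)/(l^2 - 16)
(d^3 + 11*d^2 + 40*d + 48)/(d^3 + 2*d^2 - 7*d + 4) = (d^2 + 7*d + 12)/(d^2 - 2*d + 1)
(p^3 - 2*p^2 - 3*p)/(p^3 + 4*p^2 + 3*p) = (p - 3)/(p + 3)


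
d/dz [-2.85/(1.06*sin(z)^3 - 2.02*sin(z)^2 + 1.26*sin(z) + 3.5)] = (9.063*sin(z)^2 - 11.514*sin(z) + 3.591)*cos(z)/(1.06*sin(z)^3 - 2.02*sin(z)^2 + 1.26*sin(z) + 3.5)^2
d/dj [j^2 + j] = 2*j + 1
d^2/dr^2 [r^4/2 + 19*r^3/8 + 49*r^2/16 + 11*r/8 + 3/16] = 6*r^2 + 57*r/4 + 49/8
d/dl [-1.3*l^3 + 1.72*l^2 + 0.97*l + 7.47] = -3.9*l^2 + 3.44*l + 0.97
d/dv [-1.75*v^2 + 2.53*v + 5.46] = 2.53 - 3.5*v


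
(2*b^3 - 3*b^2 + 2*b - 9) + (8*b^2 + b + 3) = 2*b^3 + 5*b^2 + 3*b - 6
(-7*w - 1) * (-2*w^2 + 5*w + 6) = 14*w^3 - 33*w^2 - 47*w - 6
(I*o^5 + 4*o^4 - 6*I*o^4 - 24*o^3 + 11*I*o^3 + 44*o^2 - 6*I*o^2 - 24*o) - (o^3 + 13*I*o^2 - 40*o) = I*o^5 + 4*o^4 - 6*I*o^4 - 25*o^3 + 11*I*o^3 + 44*o^2 - 19*I*o^2 + 16*o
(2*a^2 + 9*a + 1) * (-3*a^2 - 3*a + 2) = -6*a^4 - 33*a^3 - 26*a^2 + 15*a + 2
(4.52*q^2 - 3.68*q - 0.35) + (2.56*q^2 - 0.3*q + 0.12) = 7.08*q^2 - 3.98*q - 0.23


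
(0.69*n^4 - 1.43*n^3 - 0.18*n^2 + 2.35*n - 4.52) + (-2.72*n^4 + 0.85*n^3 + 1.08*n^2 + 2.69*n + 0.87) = -2.03*n^4 - 0.58*n^3 + 0.9*n^2 + 5.04*n - 3.65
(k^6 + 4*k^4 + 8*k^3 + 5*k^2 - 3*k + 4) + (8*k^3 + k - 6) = k^6 + 4*k^4 + 16*k^3 + 5*k^2 - 2*k - 2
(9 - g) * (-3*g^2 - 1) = 3*g^3 - 27*g^2 + g - 9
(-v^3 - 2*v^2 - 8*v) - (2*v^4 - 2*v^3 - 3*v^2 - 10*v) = -2*v^4 + v^3 + v^2 + 2*v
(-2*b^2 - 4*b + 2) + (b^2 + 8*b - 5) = -b^2 + 4*b - 3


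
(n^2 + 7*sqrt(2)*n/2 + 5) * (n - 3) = n^3 - 3*n^2 + 7*sqrt(2)*n^2/2 - 21*sqrt(2)*n/2 + 5*n - 15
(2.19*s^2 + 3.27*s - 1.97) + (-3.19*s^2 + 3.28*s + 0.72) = -1.0*s^2 + 6.55*s - 1.25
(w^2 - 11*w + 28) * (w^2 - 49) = w^4 - 11*w^3 - 21*w^2 + 539*w - 1372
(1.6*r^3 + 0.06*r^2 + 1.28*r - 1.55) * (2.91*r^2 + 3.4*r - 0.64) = 4.656*r^5 + 5.6146*r^4 + 2.9048*r^3 - 0.1969*r^2 - 6.0892*r + 0.992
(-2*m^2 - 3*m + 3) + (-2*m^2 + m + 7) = -4*m^2 - 2*m + 10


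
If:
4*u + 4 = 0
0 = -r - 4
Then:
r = -4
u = -1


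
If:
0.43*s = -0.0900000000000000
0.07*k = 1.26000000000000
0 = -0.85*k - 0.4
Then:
No Solution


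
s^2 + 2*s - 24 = (s - 4)*(s + 6)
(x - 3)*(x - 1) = x^2 - 4*x + 3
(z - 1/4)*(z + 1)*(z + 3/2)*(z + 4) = z^4 + 25*z^3/4 + 79*z^2/8 + 25*z/8 - 3/2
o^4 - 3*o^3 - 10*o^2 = o^2*(o - 5)*(o + 2)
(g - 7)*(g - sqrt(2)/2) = g^2 - 7*g - sqrt(2)*g/2 + 7*sqrt(2)/2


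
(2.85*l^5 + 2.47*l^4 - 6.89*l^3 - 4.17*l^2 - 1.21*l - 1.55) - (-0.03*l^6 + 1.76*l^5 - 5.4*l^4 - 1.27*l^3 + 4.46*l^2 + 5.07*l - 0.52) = 0.03*l^6 + 1.09*l^5 + 7.87*l^4 - 5.62*l^3 - 8.63*l^2 - 6.28*l - 1.03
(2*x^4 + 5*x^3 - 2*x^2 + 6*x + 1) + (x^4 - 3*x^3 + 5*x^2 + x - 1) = 3*x^4 + 2*x^3 + 3*x^2 + 7*x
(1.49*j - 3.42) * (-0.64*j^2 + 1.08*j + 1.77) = -0.9536*j^3 + 3.798*j^2 - 1.0563*j - 6.0534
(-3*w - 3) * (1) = -3*w - 3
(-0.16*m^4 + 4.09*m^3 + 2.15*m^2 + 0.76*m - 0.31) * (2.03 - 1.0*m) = 0.16*m^5 - 4.4148*m^4 + 6.1527*m^3 + 3.6045*m^2 + 1.8528*m - 0.6293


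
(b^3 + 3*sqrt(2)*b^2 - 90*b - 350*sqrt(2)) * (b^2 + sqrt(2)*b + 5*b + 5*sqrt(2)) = b^5 + 5*b^4 + 4*sqrt(2)*b^4 - 84*b^3 + 20*sqrt(2)*b^3 - 440*sqrt(2)*b^2 - 420*b^2 - 2200*sqrt(2)*b - 700*b - 3500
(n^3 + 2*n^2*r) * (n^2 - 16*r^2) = n^5 + 2*n^4*r - 16*n^3*r^2 - 32*n^2*r^3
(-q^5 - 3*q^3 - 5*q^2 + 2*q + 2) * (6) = -6*q^5 - 18*q^3 - 30*q^2 + 12*q + 12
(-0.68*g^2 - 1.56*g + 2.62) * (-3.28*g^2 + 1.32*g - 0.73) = 2.2304*g^4 + 4.2192*g^3 - 10.1564*g^2 + 4.5972*g - 1.9126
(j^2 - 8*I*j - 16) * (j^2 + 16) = j^4 - 8*I*j^3 - 128*I*j - 256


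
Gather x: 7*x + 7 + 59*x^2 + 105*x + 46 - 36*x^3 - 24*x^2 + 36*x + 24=-36*x^3 + 35*x^2 + 148*x + 77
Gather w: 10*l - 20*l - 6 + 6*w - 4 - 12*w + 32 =-10*l - 6*w + 22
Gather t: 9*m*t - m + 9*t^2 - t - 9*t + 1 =-m + 9*t^2 + t*(9*m - 10) + 1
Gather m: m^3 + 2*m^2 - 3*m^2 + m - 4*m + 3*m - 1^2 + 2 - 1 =m^3 - m^2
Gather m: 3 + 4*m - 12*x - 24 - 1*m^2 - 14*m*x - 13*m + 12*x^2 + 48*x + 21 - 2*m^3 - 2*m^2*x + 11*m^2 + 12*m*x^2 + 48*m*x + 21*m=-2*m^3 + m^2*(10 - 2*x) + m*(12*x^2 + 34*x + 12) + 12*x^2 + 36*x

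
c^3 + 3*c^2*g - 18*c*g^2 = c*(c - 3*g)*(c + 6*g)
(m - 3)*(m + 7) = m^2 + 4*m - 21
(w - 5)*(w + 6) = w^2 + w - 30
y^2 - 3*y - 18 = (y - 6)*(y + 3)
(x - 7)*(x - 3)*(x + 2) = x^3 - 8*x^2 + x + 42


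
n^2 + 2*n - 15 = (n - 3)*(n + 5)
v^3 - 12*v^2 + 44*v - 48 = (v - 6)*(v - 4)*(v - 2)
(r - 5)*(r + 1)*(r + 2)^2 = r^4 - 17*r^2 - 36*r - 20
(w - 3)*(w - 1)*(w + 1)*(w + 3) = w^4 - 10*w^2 + 9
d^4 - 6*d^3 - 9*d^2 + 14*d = d*(d - 7)*(d - 1)*(d + 2)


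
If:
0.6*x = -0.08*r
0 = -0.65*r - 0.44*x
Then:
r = 0.00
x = 0.00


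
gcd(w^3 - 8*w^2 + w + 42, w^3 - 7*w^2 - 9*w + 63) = w^2 - 10*w + 21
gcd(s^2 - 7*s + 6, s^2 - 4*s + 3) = s - 1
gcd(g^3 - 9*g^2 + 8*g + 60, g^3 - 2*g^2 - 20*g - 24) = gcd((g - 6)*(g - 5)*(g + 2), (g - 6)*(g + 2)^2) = g^2 - 4*g - 12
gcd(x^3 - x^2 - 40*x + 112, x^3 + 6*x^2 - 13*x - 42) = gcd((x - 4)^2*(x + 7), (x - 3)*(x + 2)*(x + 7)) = x + 7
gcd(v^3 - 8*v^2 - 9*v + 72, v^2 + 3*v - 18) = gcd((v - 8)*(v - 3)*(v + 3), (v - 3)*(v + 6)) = v - 3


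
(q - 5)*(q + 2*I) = q^2 - 5*q + 2*I*q - 10*I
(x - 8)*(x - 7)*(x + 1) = x^3 - 14*x^2 + 41*x + 56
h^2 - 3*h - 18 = (h - 6)*(h + 3)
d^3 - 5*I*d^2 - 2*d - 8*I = (d - 4*I)*(d - 2*I)*(d + I)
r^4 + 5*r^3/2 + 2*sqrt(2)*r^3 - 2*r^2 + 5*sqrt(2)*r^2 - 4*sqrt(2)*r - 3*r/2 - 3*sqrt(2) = (r - 1)*(r + 1/2)*(r + 3)*(r + 2*sqrt(2))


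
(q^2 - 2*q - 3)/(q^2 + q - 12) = (q + 1)/(q + 4)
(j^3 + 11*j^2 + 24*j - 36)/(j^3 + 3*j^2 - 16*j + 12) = (j + 6)/(j - 2)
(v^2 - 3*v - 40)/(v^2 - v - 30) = (v - 8)/(v - 6)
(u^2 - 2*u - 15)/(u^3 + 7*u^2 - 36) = (u - 5)/(u^2 + 4*u - 12)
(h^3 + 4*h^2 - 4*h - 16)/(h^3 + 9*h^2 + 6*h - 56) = (h + 2)/(h + 7)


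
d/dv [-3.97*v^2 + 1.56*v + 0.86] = 1.56 - 7.94*v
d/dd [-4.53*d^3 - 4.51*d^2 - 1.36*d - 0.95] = -13.59*d^2 - 9.02*d - 1.36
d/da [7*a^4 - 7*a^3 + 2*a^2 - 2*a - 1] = 28*a^3 - 21*a^2 + 4*a - 2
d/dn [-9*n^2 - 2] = -18*n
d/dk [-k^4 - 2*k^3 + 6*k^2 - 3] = 2*k*(-2*k^2 - 3*k + 6)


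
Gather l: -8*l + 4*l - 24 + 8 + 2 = -4*l - 14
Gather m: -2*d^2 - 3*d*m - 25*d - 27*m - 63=-2*d^2 - 25*d + m*(-3*d - 27) - 63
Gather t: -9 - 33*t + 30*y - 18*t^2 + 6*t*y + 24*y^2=-18*t^2 + t*(6*y - 33) + 24*y^2 + 30*y - 9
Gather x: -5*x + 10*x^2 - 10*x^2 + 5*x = 0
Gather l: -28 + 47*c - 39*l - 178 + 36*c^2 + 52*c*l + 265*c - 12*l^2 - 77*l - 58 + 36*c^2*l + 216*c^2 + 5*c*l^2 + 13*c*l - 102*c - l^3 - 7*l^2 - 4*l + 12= 252*c^2 + 210*c - l^3 + l^2*(5*c - 19) + l*(36*c^2 + 65*c - 120) - 252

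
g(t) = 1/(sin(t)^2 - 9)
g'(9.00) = 0.01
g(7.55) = -0.12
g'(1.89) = 0.01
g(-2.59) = -0.11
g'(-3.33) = 0.00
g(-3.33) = -0.11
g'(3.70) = -0.01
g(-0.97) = -0.12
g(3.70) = -0.11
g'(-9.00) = -0.00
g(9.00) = -0.11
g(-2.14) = -0.12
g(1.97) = -0.12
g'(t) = -2*sin(t)*cos(t)/(sin(t)^2 - 9)^2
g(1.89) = -0.12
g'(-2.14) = -0.01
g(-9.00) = -0.11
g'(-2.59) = -0.01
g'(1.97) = 0.01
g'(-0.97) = 0.01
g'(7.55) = -0.01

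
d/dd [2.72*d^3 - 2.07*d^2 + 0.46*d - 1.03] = 8.16*d^2 - 4.14*d + 0.46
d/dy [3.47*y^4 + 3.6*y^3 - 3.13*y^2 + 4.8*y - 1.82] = 13.88*y^3 + 10.8*y^2 - 6.26*y + 4.8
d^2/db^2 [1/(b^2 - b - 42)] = 2*(b^2 - b - (2*b - 1)^2 - 42)/(-b^2 + b + 42)^3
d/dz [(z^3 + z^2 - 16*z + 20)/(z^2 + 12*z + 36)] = (z^3 + 18*z^2 + 28*z - 136)/(z^3 + 18*z^2 + 108*z + 216)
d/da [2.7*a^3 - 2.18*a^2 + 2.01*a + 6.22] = 8.1*a^2 - 4.36*a + 2.01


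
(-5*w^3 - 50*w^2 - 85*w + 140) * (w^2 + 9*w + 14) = -5*w^5 - 95*w^4 - 605*w^3 - 1325*w^2 + 70*w + 1960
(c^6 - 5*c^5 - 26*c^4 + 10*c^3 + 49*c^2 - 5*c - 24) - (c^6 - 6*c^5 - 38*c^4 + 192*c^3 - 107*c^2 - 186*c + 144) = c^5 + 12*c^4 - 182*c^3 + 156*c^2 + 181*c - 168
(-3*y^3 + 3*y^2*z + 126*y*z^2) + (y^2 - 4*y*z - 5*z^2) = -3*y^3 + 3*y^2*z + y^2 + 126*y*z^2 - 4*y*z - 5*z^2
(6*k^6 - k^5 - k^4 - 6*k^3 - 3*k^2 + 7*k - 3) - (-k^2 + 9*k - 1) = 6*k^6 - k^5 - k^4 - 6*k^3 - 2*k^2 - 2*k - 2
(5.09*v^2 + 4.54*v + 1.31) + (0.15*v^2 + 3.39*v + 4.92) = 5.24*v^2 + 7.93*v + 6.23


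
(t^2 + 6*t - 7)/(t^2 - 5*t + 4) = (t + 7)/(t - 4)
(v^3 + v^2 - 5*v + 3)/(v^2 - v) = v + 2 - 3/v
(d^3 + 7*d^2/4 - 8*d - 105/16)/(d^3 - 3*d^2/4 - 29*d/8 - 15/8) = (d + 7/2)/(d + 1)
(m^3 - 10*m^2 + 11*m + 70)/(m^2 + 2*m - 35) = (m^2 - 5*m - 14)/(m + 7)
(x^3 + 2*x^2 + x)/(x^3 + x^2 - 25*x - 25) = x*(x + 1)/(x^2 - 25)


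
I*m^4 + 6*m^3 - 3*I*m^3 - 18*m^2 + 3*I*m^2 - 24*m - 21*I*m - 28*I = (m - 4)*(m - 7*I)*(m + I)*(I*m + I)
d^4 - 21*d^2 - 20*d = d*(d - 5)*(d + 1)*(d + 4)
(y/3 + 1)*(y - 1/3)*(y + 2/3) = y^3/3 + 10*y^2/9 + 7*y/27 - 2/9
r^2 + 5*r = r*(r + 5)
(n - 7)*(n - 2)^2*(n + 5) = n^4 - 6*n^3 - 23*n^2 + 132*n - 140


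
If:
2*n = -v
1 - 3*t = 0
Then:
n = -v/2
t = 1/3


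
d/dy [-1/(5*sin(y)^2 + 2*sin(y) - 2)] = 2*(5*sin(y) + 1)*cos(y)/(5*sin(y)^2 + 2*sin(y) - 2)^2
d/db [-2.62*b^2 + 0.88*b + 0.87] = 0.88 - 5.24*b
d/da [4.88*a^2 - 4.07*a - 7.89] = 9.76*a - 4.07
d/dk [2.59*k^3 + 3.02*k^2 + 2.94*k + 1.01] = 7.77*k^2 + 6.04*k + 2.94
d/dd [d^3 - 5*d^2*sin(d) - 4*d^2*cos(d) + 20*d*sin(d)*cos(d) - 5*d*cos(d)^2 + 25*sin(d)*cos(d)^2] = 4*d^2*sin(d) - 5*d^2*cos(d) + 3*d^2 - 10*d*sin(d) + 5*d*sin(2*d) - 8*d*cos(d) + 20*d*cos(2*d) + 10*sin(2*d) + 25*cos(d)/4 - 5*cos(2*d)/2 + 75*cos(3*d)/4 - 5/2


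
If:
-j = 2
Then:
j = -2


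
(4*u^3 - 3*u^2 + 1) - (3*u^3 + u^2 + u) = u^3 - 4*u^2 - u + 1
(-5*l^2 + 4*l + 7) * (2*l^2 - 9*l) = -10*l^4 + 53*l^3 - 22*l^2 - 63*l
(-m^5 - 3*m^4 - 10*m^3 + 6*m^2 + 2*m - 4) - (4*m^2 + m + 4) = -m^5 - 3*m^4 - 10*m^3 + 2*m^2 + m - 8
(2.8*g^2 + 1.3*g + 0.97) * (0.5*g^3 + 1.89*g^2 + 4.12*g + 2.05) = 1.4*g^5 + 5.942*g^4 + 14.478*g^3 + 12.9293*g^2 + 6.6614*g + 1.9885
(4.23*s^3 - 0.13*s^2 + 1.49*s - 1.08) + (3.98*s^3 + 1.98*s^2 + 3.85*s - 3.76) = 8.21*s^3 + 1.85*s^2 + 5.34*s - 4.84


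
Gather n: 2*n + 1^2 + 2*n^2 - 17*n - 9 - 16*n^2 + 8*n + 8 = -14*n^2 - 7*n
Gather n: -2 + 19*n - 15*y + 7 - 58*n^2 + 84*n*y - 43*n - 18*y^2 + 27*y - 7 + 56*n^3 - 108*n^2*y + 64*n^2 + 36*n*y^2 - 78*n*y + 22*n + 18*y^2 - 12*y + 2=56*n^3 + n^2*(6 - 108*y) + n*(36*y^2 + 6*y - 2)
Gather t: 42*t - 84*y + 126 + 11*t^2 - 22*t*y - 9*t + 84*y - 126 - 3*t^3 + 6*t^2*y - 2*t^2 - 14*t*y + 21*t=-3*t^3 + t^2*(6*y + 9) + t*(54 - 36*y)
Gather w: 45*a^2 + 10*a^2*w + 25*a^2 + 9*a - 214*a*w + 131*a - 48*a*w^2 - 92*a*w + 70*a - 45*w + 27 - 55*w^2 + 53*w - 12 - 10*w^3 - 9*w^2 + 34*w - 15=70*a^2 + 210*a - 10*w^3 + w^2*(-48*a - 64) + w*(10*a^2 - 306*a + 42)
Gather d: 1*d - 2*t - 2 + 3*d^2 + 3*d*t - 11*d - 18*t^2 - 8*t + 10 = 3*d^2 + d*(3*t - 10) - 18*t^2 - 10*t + 8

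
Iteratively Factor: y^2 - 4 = (y + 2)*(y - 2)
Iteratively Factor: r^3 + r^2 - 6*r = (r)*(r^2 + r - 6) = r*(r + 3)*(r - 2)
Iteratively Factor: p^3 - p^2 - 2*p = (p)*(p^2 - p - 2) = p*(p + 1)*(p - 2)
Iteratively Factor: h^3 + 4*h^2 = (h + 4)*(h^2) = h*(h + 4)*(h)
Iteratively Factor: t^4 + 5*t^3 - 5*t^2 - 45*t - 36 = (t + 1)*(t^3 + 4*t^2 - 9*t - 36) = (t + 1)*(t + 4)*(t^2 - 9) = (t - 3)*(t + 1)*(t + 4)*(t + 3)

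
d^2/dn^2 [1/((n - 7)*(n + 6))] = 2*((n - 7)^2 + (n - 7)*(n + 6) + (n + 6)^2)/((n - 7)^3*(n + 6)^3)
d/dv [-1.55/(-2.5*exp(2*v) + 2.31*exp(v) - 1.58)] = (3.5805 - 7.75*exp(v))*exp(v)/(2.5*exp(2*v) - 2.31*exp(v) + 1.58)^2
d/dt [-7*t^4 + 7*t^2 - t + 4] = -28*t^3 + 14*t - 1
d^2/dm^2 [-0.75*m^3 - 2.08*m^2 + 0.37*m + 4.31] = -4.5*m - 4.16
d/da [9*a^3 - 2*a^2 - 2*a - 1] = 27*a^2 - 4*a - 2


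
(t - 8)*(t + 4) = t^2 - 4*t - 32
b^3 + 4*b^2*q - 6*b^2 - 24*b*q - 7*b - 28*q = (b - 7)*(b + 1)*(b + 4*q)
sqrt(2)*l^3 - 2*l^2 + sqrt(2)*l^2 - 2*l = l*(l - sqrt(2))*(sqrt(2)*l + sqrt(2))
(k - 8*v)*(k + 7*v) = k^2 - k*v - 56*v^2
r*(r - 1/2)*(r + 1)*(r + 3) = r^4 + 7*r^3/2 + r^2 - 3*r/2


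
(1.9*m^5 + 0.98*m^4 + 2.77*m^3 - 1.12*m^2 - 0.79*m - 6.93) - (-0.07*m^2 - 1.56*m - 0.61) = 1.9*m^5 + 0.98*m^4 + 2.77*m^3 - 1.05*m^2 + 0.77*m - 6.32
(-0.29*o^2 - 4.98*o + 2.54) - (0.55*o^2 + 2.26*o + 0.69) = -0.84*o^2 - 7.24*o + 1.85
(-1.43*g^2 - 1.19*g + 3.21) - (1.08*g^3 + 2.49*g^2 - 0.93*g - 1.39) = -1.08*g^3 - 3.92*g^2 - 0.26*g + 4.6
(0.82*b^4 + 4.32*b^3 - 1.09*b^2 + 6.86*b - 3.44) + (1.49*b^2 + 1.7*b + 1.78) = 0.82*b^4 + 4.32*b^3 + 0.4*b^2 + 8.56*b - 1.66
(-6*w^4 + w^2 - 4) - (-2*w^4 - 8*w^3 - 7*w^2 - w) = -4*w^4 + 8*w^3 + 8*w^2 + w - 4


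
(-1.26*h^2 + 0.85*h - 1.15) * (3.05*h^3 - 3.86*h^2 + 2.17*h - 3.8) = -3.843*h^5 + 7.4561*h^4 - 9.5227*h^3 + 11.0715*h^2 - 5.7255*h + 4.37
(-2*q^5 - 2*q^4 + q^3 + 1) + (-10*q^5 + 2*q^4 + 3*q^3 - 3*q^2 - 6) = -12*q^5 + 4*q^3 - 3*q^2 - 5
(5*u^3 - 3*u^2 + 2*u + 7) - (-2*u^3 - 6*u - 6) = 7*u^3 - 3*u^2 + 8*u + 13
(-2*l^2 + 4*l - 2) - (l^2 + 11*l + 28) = -3*l^2 - 7*l - 30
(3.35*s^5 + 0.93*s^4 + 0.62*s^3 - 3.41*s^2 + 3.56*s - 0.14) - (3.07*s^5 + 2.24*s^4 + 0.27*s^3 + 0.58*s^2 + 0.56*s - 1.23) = 0.28*s^5 - 1.31*s^4 + 0.35*s^3 - 3.99*s^2 + 3.0*s + 1.09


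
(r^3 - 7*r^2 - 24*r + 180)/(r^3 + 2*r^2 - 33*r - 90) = (r - 6)/(r + 3)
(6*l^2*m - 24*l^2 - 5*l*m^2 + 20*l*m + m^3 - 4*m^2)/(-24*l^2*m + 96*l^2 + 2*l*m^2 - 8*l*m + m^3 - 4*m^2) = (-6*l^2 + 5*l*m - m^2)/(24*l^2 - 2*l*m - m^2)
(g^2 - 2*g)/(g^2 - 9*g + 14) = g/(g - 7)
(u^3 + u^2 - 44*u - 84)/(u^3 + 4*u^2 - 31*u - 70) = (u^2 - u - 42)/(u^2 + 2*u - 35)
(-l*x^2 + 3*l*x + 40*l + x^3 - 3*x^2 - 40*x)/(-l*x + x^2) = x - 3 - 40/x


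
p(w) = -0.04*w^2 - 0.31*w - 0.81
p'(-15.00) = 0.89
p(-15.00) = -5.16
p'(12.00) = -1.27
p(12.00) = -10.29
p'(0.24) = -0.33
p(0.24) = -0.89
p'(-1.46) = -0.19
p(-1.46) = -0.44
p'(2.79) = -0.53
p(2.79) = -1.99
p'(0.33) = -0.34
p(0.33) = -0.92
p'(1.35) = -0.42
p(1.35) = -1.30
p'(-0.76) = -0.25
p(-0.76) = -0.60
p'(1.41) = -0.42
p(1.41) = -1.33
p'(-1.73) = -0.17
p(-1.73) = -0.39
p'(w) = -0.08*w - 0.31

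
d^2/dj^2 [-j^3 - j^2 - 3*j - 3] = -6*j - 2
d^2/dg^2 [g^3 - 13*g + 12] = 6*g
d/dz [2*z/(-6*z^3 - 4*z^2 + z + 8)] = 8*(3*z^3 + z^2 + 2)/(36*z^6 + 48*z^5 + 4*z^4 - 104*z^3 - 63*z^2 + 16*z + 64)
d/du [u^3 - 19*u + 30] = 3*u^2 - 19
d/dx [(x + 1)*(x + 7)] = 2*x + 8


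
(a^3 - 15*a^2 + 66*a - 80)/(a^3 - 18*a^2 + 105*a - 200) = (a - 2)/(a - 5)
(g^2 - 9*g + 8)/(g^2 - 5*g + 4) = (g - 8)/(g - 4)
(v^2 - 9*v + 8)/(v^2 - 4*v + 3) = (v - 8)/(v - 3)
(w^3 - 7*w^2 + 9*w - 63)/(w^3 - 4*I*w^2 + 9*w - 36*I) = (w - 7)/(w - 4*I)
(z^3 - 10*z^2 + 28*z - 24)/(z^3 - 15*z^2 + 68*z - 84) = (z - 2)/(z - 7)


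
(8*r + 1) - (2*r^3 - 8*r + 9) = -2*r^3 + 16*r - 8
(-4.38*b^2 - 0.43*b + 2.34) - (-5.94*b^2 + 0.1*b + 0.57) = 1.56*b^2 - 0.53*b + 1.77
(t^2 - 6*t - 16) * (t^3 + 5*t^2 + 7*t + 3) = t^5 - t^4 - 39*t^3 - 119*t^2 - 130*t - 48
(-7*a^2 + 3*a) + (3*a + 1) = -7*a^2 + 6*a + 1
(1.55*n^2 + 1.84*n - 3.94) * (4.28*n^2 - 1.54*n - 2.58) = 6.634*n^4 + 5.4882*n^3 - 23.6958*n^2 + 1.3204*n + 10.1652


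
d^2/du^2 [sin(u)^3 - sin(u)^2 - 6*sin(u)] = -9*sin(u)^3 + 4*sin(u)^2 + 12*sin(u) - 2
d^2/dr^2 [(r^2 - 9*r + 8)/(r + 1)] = 36/(r^3 + 3*r^2 + 3*r + 1)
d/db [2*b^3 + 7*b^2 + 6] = 2*b*(3*b + 7)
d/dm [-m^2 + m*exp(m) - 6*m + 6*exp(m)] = m*exp(m) - 2*m + 7*exp(m) - 6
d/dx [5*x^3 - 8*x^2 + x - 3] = 15*x^2 - 16*x + 1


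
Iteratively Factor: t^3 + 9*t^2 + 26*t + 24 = (t + 2)*(t^2 + 7*t + 12) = (t + 2)*(t + 3)*(t + 4)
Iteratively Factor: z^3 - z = (z - 1)*(z^2 + z) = (z - 1)*(z + 1)*(z)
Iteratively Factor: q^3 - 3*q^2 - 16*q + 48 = (q - 3)*(q^2 - 16) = (q - 4)*(q - 3)*(q + 4)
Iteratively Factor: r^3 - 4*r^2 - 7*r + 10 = (r + 2)*(r^2 - 6*r + 5) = (r - 5)*(r + 2)*(r - 1)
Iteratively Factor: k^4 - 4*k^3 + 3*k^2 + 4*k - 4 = (k - 2)*(k^3 - 2*k^2 - k + 2) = (k - 2)*(k + 1)*(k^2 - 3*k + 2) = (k - 2)*(k - 1)*(k + 1)*(k - 2)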